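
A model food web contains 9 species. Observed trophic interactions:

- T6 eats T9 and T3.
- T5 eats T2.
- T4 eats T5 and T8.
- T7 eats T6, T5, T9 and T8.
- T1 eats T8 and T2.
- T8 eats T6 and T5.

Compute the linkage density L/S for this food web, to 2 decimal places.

There are L = 13 links among S = 9 species.
L/S = 13/9 = 1.4444 ≈ 1.44.

L/S = 1.44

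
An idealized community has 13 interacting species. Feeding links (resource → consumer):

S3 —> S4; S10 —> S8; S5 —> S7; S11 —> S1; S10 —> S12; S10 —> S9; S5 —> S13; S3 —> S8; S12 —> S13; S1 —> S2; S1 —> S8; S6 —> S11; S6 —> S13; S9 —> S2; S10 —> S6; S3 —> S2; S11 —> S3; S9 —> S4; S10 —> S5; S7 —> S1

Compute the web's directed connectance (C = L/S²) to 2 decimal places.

The web has S = 13 species and L = 20 feeding links.
C = L / S² = 20 / 169 = 0.1183 ≈ 0.12.

C = 0.12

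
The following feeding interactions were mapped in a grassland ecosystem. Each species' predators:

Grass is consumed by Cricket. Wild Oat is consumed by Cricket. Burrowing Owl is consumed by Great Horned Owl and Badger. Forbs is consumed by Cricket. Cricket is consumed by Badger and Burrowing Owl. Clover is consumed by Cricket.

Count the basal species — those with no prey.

4

Basal species (no prey listed): Wild Oat, Forbs, Grass, Clover.
Count: 4.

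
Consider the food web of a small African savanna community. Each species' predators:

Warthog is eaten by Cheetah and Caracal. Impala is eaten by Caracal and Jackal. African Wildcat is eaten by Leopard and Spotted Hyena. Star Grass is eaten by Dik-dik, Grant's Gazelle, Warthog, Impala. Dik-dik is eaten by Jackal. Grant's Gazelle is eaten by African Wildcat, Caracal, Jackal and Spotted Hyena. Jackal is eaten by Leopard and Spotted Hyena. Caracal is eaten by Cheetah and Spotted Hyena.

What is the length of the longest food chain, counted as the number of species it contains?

One longest chain: Star Grass → Grant's Gazelle → African Wildcat → Leopard.
It has 4 species and 3 links.

4 species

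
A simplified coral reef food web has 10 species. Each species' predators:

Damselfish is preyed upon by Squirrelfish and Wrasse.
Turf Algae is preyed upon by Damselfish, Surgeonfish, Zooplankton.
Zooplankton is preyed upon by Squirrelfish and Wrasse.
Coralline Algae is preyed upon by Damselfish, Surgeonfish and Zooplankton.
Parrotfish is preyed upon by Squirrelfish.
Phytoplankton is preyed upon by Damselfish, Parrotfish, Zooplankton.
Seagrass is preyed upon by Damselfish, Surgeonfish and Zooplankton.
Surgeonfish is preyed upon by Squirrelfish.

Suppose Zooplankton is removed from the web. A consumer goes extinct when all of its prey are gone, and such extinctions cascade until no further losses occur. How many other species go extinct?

0

Remove Zooplankton.
Every predator of it retains at least one other prey: Wrasse still has Damselfish; Squirrelfish still has Damselfish, Parrotfish, Surgeonfish.
No consumer loses all prey, so no secondary extinctions occur.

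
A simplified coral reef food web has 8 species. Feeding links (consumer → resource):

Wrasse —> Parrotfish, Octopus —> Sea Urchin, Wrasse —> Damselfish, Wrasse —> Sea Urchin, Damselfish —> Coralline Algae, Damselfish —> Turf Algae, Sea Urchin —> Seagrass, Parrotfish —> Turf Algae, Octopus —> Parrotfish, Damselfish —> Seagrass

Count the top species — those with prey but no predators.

Top species (has prey, but nothing eats it): Wrasse, Octopus.
Count: 2.

2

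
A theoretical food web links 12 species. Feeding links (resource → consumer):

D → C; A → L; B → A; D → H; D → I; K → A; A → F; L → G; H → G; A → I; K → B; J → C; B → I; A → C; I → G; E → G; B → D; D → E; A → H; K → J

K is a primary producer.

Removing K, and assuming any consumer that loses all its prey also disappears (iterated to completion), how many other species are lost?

11

Remove K.
Round 1: B (all prey gone), J (all prey gone) → extinct.
Round 2: D (all prey gone), A (all prey gone) → extinct.
Round 3: C (all prey gone), F (all prey gone), I (all prey gone), H (all prey gone), E (all prey gone), L (all prey gone) → extinct.
Round 4: G (all prey gone) → extinct.
No further losses. Total secondary extinctions: 11.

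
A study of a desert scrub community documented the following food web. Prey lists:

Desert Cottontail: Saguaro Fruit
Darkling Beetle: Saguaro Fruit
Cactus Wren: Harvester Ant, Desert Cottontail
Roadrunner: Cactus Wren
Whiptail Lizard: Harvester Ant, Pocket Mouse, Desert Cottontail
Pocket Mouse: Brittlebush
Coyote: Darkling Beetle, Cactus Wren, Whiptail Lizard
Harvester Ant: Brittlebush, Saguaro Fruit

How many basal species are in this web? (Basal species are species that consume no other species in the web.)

Basal species (no prey listed): Brittlebush, Saguaro Fruit.
Count: 2.

2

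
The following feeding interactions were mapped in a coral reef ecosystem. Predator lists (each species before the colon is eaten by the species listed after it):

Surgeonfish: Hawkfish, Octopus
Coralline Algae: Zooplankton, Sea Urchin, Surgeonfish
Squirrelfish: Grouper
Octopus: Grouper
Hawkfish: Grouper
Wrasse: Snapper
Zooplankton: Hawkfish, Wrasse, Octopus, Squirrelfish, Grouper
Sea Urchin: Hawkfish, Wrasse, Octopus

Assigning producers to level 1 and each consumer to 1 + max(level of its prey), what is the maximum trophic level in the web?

Producers (level 1): Coralline Algae.
Coralline Algae → Zooplankton → Hawkfish → Grouper gives Grouper level 4.
No species has a prey at level 4, so no species reaches level 5.

4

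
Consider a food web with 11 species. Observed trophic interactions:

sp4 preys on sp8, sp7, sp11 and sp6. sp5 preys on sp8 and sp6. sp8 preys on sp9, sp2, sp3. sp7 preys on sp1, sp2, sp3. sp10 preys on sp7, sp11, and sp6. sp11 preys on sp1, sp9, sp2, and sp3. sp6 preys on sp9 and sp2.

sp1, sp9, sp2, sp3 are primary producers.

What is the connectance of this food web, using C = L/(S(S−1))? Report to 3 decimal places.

The web has S = 11 species and L = 21 feeding links.
C = L / (S(S−1)) = 21 / 110 = 0.1909 ≈ 0.191.

C = 0.191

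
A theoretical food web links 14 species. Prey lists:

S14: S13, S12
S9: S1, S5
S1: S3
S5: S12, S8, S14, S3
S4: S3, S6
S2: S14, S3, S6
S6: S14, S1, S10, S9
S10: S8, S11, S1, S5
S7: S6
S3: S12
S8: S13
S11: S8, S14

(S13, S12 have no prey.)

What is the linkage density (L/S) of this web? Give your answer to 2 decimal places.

There are L = 27 links among S = 14 species.
L/S = 27/14 = 1.9286 ≈ 1.93.

L/S = 1.93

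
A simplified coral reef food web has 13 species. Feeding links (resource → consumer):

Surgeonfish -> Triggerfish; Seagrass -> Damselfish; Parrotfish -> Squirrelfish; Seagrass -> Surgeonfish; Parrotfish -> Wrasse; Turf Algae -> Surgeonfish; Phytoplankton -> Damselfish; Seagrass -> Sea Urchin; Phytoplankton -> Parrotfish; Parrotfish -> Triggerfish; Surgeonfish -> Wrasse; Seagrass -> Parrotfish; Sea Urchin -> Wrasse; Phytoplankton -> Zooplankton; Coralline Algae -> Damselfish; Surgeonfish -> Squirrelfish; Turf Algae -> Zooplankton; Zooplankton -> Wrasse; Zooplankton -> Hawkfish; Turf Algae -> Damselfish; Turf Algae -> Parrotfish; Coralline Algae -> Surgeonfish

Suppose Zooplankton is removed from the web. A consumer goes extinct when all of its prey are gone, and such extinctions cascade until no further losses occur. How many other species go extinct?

1

Remove Zooplankton.
Round 1: Hawkfish (all prey gone) → extinct.
No further losses. Total secondary extinctions: 1.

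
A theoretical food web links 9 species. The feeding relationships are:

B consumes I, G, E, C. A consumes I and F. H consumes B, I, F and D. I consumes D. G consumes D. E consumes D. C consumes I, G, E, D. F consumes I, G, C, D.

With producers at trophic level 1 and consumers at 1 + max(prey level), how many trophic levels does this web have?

Producers (level 1): D.
D → G → C → F → A gives A level 5.
No species has a prey at level 5, so no species reaches level 6.

5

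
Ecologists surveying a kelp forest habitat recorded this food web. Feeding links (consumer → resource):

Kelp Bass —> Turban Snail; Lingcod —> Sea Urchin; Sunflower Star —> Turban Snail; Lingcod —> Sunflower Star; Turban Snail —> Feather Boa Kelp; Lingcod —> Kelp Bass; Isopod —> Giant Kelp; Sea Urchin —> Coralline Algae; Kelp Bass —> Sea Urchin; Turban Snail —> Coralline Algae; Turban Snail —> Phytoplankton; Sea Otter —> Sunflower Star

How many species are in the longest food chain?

One longest chain: Phytoplankton → Turban Snail → Sunflower Star → Sea Otter.
It has 4 species and 3 links.

4 species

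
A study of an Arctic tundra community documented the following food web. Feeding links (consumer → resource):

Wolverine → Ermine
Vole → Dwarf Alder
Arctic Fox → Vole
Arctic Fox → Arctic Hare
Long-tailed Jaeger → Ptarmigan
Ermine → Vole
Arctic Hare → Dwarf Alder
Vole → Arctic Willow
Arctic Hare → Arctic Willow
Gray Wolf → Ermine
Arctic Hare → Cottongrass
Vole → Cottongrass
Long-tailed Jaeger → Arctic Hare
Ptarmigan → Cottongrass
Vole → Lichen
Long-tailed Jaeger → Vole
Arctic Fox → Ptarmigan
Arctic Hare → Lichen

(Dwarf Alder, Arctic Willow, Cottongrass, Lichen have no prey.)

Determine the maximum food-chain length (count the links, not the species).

One longest chain: Dwarf Alder → Vole → Ermine → Gray Wolf.
It has 4 species and 3 links.

3 links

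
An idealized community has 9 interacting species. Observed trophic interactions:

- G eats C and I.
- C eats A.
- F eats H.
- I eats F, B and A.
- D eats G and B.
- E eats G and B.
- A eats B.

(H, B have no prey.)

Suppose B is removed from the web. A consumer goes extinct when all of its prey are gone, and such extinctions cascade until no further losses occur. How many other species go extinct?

2

Remove B.
Round 1: A (all prey gone) → extinct.
Round 2: C (all prey gone) → extinct.
No further losses. Total secondary extinctions: 2.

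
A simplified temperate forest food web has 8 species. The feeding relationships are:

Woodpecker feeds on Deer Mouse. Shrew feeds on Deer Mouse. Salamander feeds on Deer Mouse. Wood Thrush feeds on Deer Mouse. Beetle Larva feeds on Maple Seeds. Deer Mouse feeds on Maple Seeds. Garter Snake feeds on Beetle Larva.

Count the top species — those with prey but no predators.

5

Top species (has prey, but nothing eats it): Garter Snake, Salamander, Wood Thrush, Shrew, Woodpecker.
Count: 5.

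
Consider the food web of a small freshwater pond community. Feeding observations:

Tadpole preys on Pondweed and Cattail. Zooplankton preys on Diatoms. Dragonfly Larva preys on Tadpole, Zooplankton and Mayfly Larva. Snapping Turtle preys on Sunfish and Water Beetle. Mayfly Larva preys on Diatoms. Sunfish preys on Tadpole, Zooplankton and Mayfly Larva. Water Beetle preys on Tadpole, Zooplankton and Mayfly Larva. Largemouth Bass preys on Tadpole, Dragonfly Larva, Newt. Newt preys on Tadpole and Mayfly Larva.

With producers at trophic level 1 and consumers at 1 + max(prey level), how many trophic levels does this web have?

4

Producers (level 1): Pondweed, Cattail, Diatoms.
Pondweed → Tadpole → Water Beetle → Snapping Turtle gives Snapping Turtle level 4.
No species has a prey at level 4, so no species reaches level 5.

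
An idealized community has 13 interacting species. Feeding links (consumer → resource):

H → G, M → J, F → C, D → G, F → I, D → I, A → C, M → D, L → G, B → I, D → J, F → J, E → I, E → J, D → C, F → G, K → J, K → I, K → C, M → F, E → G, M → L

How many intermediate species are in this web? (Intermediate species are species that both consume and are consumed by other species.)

3

Intermediate species (has both prey and predators): L, F, D.
Count: 3.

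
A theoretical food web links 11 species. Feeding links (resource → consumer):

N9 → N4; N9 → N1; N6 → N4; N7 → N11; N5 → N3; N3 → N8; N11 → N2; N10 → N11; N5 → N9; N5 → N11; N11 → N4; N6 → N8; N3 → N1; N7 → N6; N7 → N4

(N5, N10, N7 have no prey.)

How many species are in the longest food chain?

One longest chain: N5 → N3 → N1.
It has 3 species and 2 links.

3 species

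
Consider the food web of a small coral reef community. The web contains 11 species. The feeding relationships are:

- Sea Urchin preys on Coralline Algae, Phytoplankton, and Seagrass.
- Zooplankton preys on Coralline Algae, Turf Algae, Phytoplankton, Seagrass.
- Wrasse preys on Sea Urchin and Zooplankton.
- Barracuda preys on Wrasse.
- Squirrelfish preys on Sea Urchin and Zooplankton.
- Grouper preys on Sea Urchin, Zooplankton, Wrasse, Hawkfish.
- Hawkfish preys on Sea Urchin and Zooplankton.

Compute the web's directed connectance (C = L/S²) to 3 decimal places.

C = 0.149

The web has S = 11 species and L = 18 feeding links.
C = L / S² = 18 / 121 = 0.1488 ≈ 0.149.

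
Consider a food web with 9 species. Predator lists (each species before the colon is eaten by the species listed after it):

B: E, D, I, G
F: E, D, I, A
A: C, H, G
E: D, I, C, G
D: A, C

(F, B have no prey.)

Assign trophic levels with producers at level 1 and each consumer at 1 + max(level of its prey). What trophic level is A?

Trophic level 4

F is a producer → level 1.
E eats F (level 1); other prey at levels: B 1 → level 2.
D eats E (level 2); other prey at levels: F 1, B 1 → level 3.
A eats D (level 3); other prey at levels: F 1 → level 4.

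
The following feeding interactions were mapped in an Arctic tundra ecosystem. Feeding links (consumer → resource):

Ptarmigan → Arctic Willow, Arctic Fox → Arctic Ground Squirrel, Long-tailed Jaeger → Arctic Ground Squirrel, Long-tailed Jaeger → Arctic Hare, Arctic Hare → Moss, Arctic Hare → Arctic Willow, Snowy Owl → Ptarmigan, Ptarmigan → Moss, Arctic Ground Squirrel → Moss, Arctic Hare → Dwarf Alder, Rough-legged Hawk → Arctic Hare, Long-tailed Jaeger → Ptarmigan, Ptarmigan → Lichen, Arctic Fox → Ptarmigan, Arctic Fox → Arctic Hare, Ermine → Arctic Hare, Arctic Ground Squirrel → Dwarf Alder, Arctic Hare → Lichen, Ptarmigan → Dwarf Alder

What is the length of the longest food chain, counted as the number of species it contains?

One longest chain: Lichen → Arctic Hare → Rough-legged Hawk.
It has 3 species and 2 links.

3 species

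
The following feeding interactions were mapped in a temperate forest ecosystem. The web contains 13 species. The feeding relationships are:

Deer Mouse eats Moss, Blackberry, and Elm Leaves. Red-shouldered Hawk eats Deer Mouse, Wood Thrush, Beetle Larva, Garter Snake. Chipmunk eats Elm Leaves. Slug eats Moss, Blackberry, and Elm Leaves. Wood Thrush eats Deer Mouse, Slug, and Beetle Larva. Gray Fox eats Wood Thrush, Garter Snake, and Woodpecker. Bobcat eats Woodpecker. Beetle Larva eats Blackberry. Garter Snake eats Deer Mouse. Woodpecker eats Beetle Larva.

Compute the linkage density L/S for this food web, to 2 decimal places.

L/S = 1.62

There are L = 21 links among S = 13 species.
L/S = 21/13 = 1.6154 ≈ 1.62.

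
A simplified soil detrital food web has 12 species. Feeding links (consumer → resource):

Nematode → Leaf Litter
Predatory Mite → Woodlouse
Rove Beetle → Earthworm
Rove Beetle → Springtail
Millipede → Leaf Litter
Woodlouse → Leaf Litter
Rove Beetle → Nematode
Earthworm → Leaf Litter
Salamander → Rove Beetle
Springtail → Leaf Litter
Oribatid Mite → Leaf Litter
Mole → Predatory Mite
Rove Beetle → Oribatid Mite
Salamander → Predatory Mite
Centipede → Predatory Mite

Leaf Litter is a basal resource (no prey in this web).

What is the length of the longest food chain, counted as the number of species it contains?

4 species

One longest chain: Leaf Litter → Woodlouse → Predatory Mite → Centipede.
It has 4 species and 3 links.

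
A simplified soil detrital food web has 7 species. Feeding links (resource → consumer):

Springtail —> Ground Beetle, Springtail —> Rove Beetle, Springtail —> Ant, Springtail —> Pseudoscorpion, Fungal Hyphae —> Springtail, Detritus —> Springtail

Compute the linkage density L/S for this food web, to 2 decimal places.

L/S = 0.86

There are L = 6 links among S = 7 species.
L/S = 6/7 = 0.8571 ≈ 0.86.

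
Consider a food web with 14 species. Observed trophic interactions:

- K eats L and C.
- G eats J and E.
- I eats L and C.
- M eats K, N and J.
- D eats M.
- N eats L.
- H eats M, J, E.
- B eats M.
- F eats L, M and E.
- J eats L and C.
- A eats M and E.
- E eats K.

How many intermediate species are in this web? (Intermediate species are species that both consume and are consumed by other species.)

5

Intermediate species (has both prey and predators): N, J, K, E, M.
Count: 5.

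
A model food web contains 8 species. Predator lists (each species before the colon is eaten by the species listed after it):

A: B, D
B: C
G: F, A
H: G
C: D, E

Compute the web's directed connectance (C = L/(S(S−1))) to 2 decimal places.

C = 0.14

The web has S = 8 species and L = 8 feeding links.
C = L / (S(S−1)) = 8 / 56 = 0.1429 ≈ 0.14.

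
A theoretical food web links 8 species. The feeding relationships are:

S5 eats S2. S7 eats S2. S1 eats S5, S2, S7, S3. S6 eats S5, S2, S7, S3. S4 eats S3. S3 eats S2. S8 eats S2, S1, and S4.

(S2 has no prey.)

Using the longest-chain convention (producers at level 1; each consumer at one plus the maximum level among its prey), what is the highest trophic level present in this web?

4

Producers (level 1): S2.
S2 → S3 → S4 → S8 gives S8 level 4.
No species has a prey at level 4, so no species reaches level 5.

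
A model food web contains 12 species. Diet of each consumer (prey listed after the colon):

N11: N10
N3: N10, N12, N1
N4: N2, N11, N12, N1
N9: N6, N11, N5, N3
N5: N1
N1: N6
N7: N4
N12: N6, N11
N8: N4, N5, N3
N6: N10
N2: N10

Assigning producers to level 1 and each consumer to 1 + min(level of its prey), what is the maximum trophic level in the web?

Producers (level 1): N10.
Following each consumer down to its lowest-level prey: N10 → N2 → N4 → N7 (levels 1 through 4).
All prey of N7 (N4 3) are at level 3 or above, so N7 is at level 1 + 3 = 4.
Every consumer has at least one prey at level 3 or below, so none exceeds level 4.

4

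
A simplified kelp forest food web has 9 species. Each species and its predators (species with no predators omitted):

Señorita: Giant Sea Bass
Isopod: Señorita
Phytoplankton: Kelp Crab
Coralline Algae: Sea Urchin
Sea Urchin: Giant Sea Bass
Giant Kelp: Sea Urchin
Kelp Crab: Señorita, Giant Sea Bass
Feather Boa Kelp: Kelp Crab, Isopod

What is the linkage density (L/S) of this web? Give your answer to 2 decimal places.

L/S = 1.11

There are L = 10 links among S = 9 species.
L/S = 10/9 = 1.1111 ≈ 1.11.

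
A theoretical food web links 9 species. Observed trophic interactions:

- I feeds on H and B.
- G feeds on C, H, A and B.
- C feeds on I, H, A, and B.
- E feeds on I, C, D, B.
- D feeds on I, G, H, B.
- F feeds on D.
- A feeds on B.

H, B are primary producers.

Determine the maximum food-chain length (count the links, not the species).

5 links

One longest chain: B → A → C → G → D → F.
It has 6 species and 5 links.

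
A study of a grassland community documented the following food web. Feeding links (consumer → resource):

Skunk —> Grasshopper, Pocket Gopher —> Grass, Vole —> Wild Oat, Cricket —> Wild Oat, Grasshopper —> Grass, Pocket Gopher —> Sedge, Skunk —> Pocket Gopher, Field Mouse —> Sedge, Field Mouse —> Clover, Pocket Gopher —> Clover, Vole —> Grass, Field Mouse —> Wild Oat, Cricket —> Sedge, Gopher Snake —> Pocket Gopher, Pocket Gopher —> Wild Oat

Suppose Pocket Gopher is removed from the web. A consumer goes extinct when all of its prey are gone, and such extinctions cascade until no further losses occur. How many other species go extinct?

1

Remove Pocket Gopher.
Round 1: Gopher Snake (all prey gone) → extinct.
No further losses. Total secondary extinctions: 1.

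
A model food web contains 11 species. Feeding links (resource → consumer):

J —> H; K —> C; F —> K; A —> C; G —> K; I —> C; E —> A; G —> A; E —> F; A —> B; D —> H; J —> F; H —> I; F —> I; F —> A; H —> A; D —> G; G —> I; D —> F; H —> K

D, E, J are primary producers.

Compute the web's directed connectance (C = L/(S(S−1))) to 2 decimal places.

The web has S = 11 species and L = 20 feeding links.
C = L / (S(S−1)) = 20 / 110 = 0.1818 ≈ 0.18.

C = 0.18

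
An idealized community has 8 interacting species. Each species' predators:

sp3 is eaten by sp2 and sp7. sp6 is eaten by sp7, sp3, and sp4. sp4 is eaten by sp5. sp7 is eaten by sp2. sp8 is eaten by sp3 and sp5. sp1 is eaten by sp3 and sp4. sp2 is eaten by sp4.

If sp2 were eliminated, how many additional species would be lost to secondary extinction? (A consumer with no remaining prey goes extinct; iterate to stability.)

0

Remove sp2.
Every predator of it retains at least one other prey: sp4 still has sp1, sp6.
No consumer loses all prey, so no secondary extinctions occur.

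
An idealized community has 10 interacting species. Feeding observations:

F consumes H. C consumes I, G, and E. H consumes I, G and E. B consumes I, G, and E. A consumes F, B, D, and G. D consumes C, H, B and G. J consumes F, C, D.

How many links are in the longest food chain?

3 links

One longest chain: G → C → D → A.
It has 4 species and 3 links.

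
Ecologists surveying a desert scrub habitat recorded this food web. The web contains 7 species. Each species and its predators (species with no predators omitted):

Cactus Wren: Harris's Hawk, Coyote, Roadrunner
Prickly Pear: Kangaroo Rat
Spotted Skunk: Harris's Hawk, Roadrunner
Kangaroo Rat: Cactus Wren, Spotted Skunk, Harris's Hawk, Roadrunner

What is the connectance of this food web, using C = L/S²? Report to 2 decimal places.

C = 0.20

The web has S = 7 species and L = 10 feeding links.
C = L / S² = 10 / 49 = 0.2041 ≈ 0.20.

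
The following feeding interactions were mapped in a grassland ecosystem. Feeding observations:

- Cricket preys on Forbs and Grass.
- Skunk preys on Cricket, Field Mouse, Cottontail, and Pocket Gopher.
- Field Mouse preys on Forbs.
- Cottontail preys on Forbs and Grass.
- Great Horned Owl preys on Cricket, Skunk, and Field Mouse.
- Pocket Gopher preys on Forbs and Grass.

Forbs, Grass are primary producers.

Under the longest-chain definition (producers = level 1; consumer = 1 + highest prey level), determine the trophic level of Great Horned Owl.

Forbs is a producer → level 1.
Cottontail eats Forbs (level 1); other prey at levels: Grass 1 → level 2.
Skunk eats Cottontail (level 2); other prey at levels: Cricket 2, Pocket Gopher 2, Field Mouse 2 → level 3.
Great Horned Owl eats Skunk (level 3); other prey at levels: Cricket 2, Field Mouse 2 → level 4.

Trophic level 4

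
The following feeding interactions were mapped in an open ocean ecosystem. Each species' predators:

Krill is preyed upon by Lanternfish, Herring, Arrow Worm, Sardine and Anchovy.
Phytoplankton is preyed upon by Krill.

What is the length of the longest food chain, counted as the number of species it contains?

One longest chain: Phytoplankton → Krill → Herring.
It has 3 species and 2 links.

3 species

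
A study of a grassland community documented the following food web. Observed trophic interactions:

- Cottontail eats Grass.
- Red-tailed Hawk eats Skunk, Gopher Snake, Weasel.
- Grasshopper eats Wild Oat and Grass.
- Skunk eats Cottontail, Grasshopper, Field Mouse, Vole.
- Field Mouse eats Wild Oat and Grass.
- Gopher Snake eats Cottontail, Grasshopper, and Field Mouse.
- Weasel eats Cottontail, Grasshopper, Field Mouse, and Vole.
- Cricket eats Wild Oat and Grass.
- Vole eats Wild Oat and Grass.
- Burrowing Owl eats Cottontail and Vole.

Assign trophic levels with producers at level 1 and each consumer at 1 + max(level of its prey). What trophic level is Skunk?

Trophic level 3

Grass is a producer → level 1.
Grasshopper eats Grass (level 1); other prey at levels: Wild Oat 1 → level 2.
Skunk eats Grasshopper (level 2); other prey at levels: Cottontail 2, Vole 2, Field Mouse 2 → level 3.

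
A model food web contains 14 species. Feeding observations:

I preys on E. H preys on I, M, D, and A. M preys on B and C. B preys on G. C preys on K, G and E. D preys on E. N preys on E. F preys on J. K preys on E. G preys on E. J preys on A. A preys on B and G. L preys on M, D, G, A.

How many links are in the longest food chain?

5 links

One longest chain: E → G → B → A → J → F.
It has 6 species and 5 links.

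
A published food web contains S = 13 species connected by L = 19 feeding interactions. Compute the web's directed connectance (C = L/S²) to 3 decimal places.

The web has S = 13 species and L = 19 feeding links.
C = L / S² = 19 / 169 = 0.1124 ≈ 0.112.

C = 0.112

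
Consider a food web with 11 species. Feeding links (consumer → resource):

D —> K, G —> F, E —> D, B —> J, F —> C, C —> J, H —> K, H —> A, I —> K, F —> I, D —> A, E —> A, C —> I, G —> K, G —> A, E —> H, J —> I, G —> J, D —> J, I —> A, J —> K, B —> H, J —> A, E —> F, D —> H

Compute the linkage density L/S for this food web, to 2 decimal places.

L/S = 2.27

There are L = 25 links among S = 11 species.
L/S = 25/11 = 2.2727 ≈ 2.27.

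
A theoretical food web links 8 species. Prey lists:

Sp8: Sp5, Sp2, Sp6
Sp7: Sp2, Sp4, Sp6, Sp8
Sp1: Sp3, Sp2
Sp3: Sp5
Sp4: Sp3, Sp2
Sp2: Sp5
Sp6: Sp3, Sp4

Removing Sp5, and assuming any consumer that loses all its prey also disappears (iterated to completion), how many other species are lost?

Remove Sp5.
Round 1: Sp3 (all prey gone), Sp2 (all prey gone) → extinct.
Round 2: Sp1 (all prey gone), Sp4 (all prey gone) → extinct.
Round 3: Sp6 (all prey gone) → extinct.
Round 4: Sp8 (all prey gone) → extinct.
Round 5: Sp7 (all prey gone) → extinct.
No further losses. Total secondary extinctions: 7.

7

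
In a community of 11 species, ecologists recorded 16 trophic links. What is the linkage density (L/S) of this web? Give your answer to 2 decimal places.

L/S = 1.45

There are L = 16 links among S = 11 species.
L/S = 16/11 = 1.4545 ≈ 1.45.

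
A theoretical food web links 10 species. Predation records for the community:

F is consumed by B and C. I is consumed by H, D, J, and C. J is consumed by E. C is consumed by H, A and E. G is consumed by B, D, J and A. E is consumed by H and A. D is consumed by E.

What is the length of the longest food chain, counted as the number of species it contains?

One longest chain: I → C → E → A.
It has 4 species and 3 links.

4 species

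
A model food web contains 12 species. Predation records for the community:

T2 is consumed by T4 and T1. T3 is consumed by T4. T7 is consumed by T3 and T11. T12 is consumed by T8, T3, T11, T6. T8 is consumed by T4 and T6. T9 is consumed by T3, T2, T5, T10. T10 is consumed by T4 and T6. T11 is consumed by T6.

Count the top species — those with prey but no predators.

4

Top species (has prey, but nothing eats it): T5, T4, T1, T6.
Count: 4.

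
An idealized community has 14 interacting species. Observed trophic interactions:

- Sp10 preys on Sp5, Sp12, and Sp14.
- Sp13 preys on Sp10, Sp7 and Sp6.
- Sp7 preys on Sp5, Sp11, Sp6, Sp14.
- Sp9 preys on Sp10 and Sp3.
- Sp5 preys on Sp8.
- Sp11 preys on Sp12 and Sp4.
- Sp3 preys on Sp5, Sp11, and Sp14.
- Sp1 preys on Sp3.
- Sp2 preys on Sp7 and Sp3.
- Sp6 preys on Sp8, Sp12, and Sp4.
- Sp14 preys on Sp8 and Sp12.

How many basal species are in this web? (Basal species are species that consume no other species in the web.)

3

Basal species (no prey listed): Sp4, Sp12, Sp8.
Count: 3.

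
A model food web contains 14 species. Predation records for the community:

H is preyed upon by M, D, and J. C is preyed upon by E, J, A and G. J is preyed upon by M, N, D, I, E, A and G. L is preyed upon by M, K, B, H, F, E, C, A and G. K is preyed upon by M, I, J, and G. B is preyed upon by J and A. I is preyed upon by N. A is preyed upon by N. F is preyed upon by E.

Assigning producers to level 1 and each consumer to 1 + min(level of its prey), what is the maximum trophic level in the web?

Producers (level 1): L.
Following each consumer down to its lowest-level prey: L → K → I (levels 1 through 3).
All prey of I (K 2, J 3) are at level 2 or above, so I is at level 1 + 2 = 3.
Every consumer has at least one prey at level 2 or below, so none exceeds level 3.

3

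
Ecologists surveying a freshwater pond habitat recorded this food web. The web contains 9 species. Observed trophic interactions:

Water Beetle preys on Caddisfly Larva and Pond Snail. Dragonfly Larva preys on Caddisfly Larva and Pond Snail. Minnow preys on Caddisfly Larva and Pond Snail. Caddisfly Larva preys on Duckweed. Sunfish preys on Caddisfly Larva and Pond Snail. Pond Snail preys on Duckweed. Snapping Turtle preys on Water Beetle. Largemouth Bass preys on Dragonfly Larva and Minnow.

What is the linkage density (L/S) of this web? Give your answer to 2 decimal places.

L/S = 1.44

There are L = 13 links among S = 9 species.
L/S = 13/9 = 1.4444 ≈ 1.44.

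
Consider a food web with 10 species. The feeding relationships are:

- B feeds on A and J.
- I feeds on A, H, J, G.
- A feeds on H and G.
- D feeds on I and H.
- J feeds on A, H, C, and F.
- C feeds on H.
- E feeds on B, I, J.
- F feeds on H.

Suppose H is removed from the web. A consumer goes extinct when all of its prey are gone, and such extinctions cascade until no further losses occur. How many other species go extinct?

2

Remove H.
Round 1: C (all prey gone), F (all prey gone) → extinct.
No further losses. Total secondary extinctions: 2.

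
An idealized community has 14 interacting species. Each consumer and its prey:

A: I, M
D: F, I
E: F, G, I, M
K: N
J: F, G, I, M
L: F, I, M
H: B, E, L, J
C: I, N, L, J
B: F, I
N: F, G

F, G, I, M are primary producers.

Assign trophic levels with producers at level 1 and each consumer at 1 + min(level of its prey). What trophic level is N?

F is a producer → level 1.
N eats F → level 2.

Trophic level 2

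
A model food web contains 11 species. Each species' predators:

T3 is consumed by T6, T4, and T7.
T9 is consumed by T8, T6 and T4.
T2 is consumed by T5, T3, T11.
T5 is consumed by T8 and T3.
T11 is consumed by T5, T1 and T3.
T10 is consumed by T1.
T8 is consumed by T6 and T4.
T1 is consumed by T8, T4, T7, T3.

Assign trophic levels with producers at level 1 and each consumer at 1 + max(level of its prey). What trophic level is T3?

Trophic level 4

T2 is a producer → level 1.
T11 eats T2 → level 2.
T1 eats T11 (level 2); other prey at levels: T10 1 → level 3.
T3 eats T1 (level 3); other prey at levels: T2 1, T11 2, T5 3 → level 4.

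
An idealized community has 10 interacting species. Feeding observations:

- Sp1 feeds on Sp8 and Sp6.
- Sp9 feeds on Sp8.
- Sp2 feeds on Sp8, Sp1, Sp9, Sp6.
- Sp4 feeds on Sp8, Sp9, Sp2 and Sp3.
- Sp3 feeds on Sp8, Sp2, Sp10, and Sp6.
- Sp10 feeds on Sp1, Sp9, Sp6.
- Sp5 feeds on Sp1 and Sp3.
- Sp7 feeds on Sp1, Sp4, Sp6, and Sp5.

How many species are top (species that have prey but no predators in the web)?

Top species (has prey, but nothing eats it): Sp7.
Count: 1.

1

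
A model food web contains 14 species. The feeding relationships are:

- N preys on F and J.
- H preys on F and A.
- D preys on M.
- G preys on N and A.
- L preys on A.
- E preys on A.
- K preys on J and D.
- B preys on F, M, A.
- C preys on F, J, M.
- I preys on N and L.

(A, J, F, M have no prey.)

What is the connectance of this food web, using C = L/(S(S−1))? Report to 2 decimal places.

C = 0.10

The web has S = 14 species and L = 19 feeding links.
C = L / (S(S−1)) = 19 / 182 = 0.1044 ≈ 0.10.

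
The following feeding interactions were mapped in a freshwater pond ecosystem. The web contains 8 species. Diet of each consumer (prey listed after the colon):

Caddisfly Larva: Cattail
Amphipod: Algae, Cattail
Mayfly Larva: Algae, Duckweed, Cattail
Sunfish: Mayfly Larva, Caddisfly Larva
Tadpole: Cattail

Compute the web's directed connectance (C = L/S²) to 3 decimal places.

The web has S = 8 species and L = 9 feeding links.
C = L / S² = 9 / 64 = 0.1406 ≈ 0.141.

C = 0.141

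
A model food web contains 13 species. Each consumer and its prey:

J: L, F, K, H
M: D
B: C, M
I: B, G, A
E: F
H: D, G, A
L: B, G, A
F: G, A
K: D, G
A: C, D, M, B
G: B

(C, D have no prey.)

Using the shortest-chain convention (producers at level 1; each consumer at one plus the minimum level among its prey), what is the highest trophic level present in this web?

Producers (level 1): C, D.
Following each consumer down to its lowest-level prey: C → A → F → E (levels 1 through 4).
All prey of E (F 3) are at level 3 or above, so E is at level 1 + 3 = 4.
Every consumer has at least one prey at level 3 or below, so none exceeds level 4.

4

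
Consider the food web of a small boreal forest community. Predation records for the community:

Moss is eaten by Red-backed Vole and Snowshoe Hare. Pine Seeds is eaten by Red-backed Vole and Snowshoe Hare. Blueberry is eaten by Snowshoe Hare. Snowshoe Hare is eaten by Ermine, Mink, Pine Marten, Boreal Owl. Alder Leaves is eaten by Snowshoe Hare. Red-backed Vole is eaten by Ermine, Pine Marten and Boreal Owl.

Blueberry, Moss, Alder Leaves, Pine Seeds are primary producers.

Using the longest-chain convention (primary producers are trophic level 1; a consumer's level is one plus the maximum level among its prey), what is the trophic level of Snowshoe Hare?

Blueberry is a producer → level 1.
Snowshoe Hare eats Blueberry (level 1); other prey at levels: Moss 1, Alder Leaves 1, Pine Seeds 1 → level 2.

Trophic level 2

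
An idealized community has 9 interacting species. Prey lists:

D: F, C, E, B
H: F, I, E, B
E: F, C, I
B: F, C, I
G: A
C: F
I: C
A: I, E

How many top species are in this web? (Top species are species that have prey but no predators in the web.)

Top species (has prey, but nothing eats it): H, D, G.
Count: 3.

3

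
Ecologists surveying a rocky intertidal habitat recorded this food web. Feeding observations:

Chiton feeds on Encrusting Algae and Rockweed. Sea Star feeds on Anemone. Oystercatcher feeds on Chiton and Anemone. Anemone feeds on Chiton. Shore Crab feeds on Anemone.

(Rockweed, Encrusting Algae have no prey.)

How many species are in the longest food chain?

4 species

One longest chain: Rockweed → Chiton → Anemone → Sea Star.
It has 4 species and 3 links.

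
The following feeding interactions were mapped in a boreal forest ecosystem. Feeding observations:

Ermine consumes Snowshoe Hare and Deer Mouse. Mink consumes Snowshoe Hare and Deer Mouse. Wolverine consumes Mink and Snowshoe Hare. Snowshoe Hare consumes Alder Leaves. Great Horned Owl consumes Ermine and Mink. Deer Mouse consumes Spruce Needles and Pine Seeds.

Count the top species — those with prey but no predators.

Top species (has prey, but nothing eats it): Wolverine, Great Horned Owl.
Count: 2.

2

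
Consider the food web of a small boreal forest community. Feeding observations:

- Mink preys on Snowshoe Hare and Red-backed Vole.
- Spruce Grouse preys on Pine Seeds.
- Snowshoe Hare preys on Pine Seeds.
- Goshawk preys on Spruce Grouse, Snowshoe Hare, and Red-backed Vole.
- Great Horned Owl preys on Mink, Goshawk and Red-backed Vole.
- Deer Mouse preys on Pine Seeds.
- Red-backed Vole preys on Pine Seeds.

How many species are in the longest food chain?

One longest chain: Pine Seeds → Snowshoe Hare → Goshawk → Great Horned Owl.
It has 4 species and 3 links.

4 species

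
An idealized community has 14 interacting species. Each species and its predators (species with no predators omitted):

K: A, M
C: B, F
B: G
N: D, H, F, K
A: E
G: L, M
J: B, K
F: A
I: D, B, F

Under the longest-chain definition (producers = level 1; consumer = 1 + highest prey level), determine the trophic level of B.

Trophic level 2

C is a producer → level 1.
B eats C (level 1); other prey at levels: J 1, I 1 → level 2.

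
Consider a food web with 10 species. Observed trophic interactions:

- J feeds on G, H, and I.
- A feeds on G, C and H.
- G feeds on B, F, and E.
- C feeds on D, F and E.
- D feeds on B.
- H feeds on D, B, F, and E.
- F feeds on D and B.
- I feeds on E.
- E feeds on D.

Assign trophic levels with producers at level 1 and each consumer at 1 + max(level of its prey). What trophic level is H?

Trophic level 4

B is a producer → level 1.
D eats B → level 2.
E eats D → level 3.
H eats E (level 3); other prey at levels: B 1, D 2, F 3 → level 4.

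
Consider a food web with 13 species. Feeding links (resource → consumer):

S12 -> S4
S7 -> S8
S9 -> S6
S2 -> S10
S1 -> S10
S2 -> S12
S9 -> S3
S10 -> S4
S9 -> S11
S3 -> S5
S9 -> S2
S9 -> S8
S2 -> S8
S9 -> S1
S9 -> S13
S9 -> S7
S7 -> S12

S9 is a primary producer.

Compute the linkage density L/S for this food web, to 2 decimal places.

L/S = 1.31

There are L = 17 links among S = 13 species.
L/S = 17/13 = 1.3077 ≈ 1.31.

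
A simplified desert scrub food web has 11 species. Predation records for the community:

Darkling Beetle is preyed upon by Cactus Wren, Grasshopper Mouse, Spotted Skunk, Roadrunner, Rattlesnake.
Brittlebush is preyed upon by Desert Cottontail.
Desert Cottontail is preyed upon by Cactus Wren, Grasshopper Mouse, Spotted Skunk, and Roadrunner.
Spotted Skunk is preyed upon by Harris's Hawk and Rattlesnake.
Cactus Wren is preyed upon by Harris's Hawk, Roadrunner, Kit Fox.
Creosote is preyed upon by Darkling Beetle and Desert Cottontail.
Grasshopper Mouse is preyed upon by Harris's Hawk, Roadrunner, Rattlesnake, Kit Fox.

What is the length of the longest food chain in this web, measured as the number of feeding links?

One longest chain: Brittlebush → Desert Cottontail → Spotted Skunk → Rattlesnake.
It has 4 species and 3 links.

3 links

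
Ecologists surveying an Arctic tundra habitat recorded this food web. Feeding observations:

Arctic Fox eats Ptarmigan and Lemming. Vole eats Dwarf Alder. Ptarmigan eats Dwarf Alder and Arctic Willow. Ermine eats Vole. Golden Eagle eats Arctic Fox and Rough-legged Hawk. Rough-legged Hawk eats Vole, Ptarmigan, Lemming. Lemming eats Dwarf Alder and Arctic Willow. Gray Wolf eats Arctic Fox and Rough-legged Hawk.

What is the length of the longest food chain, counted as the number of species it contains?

4 species

One longest chain: Dwarf Alder → Vole → Rough-legged Hawk → Golden Eagle.
It has 4 species and 3 links.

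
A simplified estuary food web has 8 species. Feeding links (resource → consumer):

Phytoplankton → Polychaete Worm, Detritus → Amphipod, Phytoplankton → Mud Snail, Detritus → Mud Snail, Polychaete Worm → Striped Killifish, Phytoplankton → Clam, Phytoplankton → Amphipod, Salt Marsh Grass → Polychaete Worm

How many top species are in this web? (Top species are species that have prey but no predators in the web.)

4

Top species (has prey, but nothing eats it): Mud Snail, Clam, Amphipod, Striped Killifish.
Count: 4.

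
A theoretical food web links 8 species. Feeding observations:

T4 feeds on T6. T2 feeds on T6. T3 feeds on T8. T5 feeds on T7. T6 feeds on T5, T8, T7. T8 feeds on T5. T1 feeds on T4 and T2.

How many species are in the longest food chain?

One longest chain: T7 → T5 → T8 → T6 → T2 → T1.
It has 6 species and 5 links.

6 species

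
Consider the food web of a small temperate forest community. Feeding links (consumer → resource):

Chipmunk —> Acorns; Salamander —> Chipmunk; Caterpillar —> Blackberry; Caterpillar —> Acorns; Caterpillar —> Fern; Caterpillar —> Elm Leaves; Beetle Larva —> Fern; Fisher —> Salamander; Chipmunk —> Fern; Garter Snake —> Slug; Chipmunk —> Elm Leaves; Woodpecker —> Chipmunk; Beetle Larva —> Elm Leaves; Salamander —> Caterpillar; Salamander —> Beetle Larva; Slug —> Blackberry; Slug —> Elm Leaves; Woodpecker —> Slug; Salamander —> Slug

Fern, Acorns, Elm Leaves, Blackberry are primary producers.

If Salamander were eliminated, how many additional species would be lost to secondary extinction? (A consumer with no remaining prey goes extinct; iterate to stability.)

Remove Salamander.
Round 1: Fisher (all prey gone) → extinct.
No further losses. Total secondary extinctions: 1.

1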